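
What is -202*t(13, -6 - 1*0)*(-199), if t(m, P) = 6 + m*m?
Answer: 7034650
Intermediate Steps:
t(m, P) = 6 + m**2
-202*t(13, -6 - 1*0)*(-199) = -202*(6 + 13**2)*(-199) = -202*(6 + 169)*(-199) = -202*175*(-199) = -35350*(-199) = 7034650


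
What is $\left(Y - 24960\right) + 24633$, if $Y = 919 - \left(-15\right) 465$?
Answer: $7567$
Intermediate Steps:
$Y = 7894$ ($Y = 919 - -6975 = 919 + 6975 = 7894$)
$\left(Y - 24960\right) + 24633 = \left(7894 - 24960\right) + 24633 = -17066 + 24633 = 7567$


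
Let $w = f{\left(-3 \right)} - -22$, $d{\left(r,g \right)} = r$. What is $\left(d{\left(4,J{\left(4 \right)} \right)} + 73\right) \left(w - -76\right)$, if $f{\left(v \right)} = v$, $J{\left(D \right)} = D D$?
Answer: $7315$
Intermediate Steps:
$J{\left(D \right)} = D^{2}$
$w = 19$ ($w = -3 - -22 = -3 + 22 = 19$)
$\left(d{\left(4,J{\left(4 \right)} \right)} + 73\right) \left(w - -76\right) = \left(4 + 73\right) \left(19 - -76\right) = 77 \left(19 + 76\right) = 77 \cdot 95 = 7315$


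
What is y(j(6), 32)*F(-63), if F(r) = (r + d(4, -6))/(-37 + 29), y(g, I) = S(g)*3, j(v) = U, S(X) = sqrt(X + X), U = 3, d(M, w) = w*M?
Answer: 261*sqrt(6)/8 ≈ 79.915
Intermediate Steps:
d(M, w) = M*w
S(X) = sqrt(2)*sqrt(X) (S(X) = sqrt(2*X) = sqrt(2)*sqrt(X))
j(v) = 3
y(g, I) = 3*sqrt(2)*sqrt(g) (y(g, I) = (sqrt(2)*sqrt(g))*3 = 3*sqrt(2)*sqrt(g))
F(r) = 3 - r/8 (F(r) = (r + 4*(-6))/(-37 + 29) = (r - 24)/(-8) = (-24 + r)*(-1/8) = 3 - r/8)
y(j(6), 32)*F(-63) = (3*sqrt(2)*sqrt(3))*(3 - 1/8*(-63)) = (3*sqrt(6))*(3 + 63/8) = (3*sqrt(6))*(87/8) = 261*sqrt(6)/8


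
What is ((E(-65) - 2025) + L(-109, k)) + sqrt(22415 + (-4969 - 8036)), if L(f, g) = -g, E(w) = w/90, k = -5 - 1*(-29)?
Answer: -36895/18 + sqrt(9410) ≈ -1952.7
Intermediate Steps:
k = 24 (k = -5 + 29 = 24)
E(w) = w/90 (E(w) = w*(1/90) = w/90)
((E(-65) - 2025) + L(-109, k)) + sqrt(22415 + (-4969 - 8036)) = (((1/90)*(-65) - 2025) - 1*24) + sqrt(22415 + (-4969 - 8036)) = ((-13/18 - 2025) - 24) + sqrt(22415 - 13005) = (-36463/18 - 24) + sqrt(9410) = -36895/18 + sqrt(9410)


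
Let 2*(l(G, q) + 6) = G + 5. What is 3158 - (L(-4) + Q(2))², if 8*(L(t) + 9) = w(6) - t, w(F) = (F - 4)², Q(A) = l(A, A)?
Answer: 12191/4 ≈ 3047.8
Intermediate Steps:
l(G, q) = -7/2 + G/2 (l(G, q) = -6 + (G + 5)/2 = -6 + (5 + G)/2 = -6 + (5/2 + G/2) = -7/2 + G/2)
Q(A) = -7/2 + A/2
w(F) = (-4 + F)²
L(t) = -17/2 - t/8 (L(t) = -9 + ((-4 + 6)² - t)/8 = -9 + (2² - t)/8 = -9 + (4 - t)/8 = -9 + (½ - t/8) = -17/2 - t/8)
3158 - (L(-4) + Q(2))² = 3158 - ((-17/2 - ⅛*(-4)) + (-7/2 + (½)*2))² = 3158 - ((-17/2 + ½) + (-7/2 + 1))² = 3158 - (-8 - 5/2)² = 3158 - (-21/2)² = 3158 - 1*441/4 = 3158 - 441/4 = 12191/4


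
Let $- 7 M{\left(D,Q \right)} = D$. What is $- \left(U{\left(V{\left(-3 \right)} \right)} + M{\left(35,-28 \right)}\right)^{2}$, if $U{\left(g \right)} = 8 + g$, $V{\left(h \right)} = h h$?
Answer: $-144$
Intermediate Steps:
$M{\left(D,Q \right)} = - \frac{D}{7}$
$V{\left(h \right)} = h^{2}$
$- \left(U{\left(V{\left(-3 \right)} \right)} + M{\left(35,-28 \right)}\right)^{2} = - \left(\left(8 + \left(-3\right)^{2}\right) - 5\right)^{2} = - \left(\left(8 + 9\right) - 5\right)^{2} = - \left(17 - 5\right)^{2} = - 12^{2} = \left(-1\right) 144 = -144$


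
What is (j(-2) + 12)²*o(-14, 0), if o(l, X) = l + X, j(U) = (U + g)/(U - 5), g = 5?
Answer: -13122/7 ≈ -1874.6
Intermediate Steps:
j(U) = (5 + U)/(-5 + U) (j(U) = (U + 5)/(U - 5) = (5 + U)/(-5 + U))
o(l, X) = X + l
(j(-2) + 12)²*o(-14, 0) = ((5 - 2)/(-5 - 2) + 12)²*(0 - 14) = (3/(-7) + 12)²*(-14) = (-⅐*3 + 12)²*(-14) = (-3/7 + 12)²*(-14) = (81/7)²*(-14) = (6561/49)*(-14) = -13122/7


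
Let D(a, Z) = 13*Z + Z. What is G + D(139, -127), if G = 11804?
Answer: 10026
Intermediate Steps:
D(a, Z) = 14*Z
G + D(139, -127) = 11804 + 14*(-127) = 11804 - 1778 = 10026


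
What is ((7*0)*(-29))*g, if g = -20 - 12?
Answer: 0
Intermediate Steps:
g = -32
((7*0)*(-29))*g = ((7*0)*(-29))*(-32) = (0*(-29))*(-32) = 0*(-32) = 0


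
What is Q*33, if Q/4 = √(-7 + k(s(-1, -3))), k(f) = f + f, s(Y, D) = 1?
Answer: 132*I*√5 ≈ 295.16*I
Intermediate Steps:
k(f) = 2*f
Q = 4*I*√5 (Q = 4*√(-7 + 2*1) = 4*√(-7 + 2) = 4*√(-5) = 4*(I*√5) = 4*I*√5 ≈ 8.9443*I)
Q*33 = (4*I*√5)*33 = 132*I*√5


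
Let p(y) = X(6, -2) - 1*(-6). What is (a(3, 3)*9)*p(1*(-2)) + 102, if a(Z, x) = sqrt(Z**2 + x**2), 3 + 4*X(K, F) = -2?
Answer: 102 + 513*sqrt(2)/4 ≈ 283.37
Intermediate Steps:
X(K, F) = -5/4 (X(K, F) = -3/4 + (1/4)*(-2) = -3/4 - 1/2 = -5/4)
p(y) = 19/4 (p(y) = -5/4 - 1*(-6) = -5/4 + 6 = 19/4)
(a(3, 3)*9)*p(1*(-2)) + 102 = (sqrt(3**2 + 3**2)*9)*(19/4) + 102 = (sqrt(9 + 9)*9)*(19/4) + 102 = (sqrt(18)*9)*(19/4) + 102 = ((3*sqrt(2))*9)*(19/4) + 102 = (27*sqrt(2))*(19/4) + 102 = 513*sqrt(2)/4 + 102 = 102 + 513*sqrt(2)/4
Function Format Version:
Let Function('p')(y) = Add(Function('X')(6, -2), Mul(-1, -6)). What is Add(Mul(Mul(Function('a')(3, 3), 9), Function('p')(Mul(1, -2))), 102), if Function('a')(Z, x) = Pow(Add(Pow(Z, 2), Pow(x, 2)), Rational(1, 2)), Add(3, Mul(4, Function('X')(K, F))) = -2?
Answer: Add(102, Mul(Rational(513, 4), Pow(2, Rational(1, 2)))) ≈ 283.37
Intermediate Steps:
Function('X')(K, F) = Rational(-5, 4) (Function('X')(K, F) = Add(Rational(-3, 4), Mul(Rational(1, 4), -2)) = Add(Rational(-3, 4), Rational(-1, 2)) = Rational(-5, 4))
Function('p')(y) = Rational(19, 4) (Function('p')(y) = Add(Rational(-5, 4), Mul(-1, -6)) = Add(Rational(-5, 4), 6) = Rational(19, 4))
Add(Mul(Mul(Function('a')(3, 3), 9), Function('p')(Mul(1, -2))), 102) = Add(Mul(Mul(Pow(Add(Pow(3, 2), Pow(3, 2)), Rational(1, 2)), 9), Rational(19, 4)), 102) = Add(Mul(Mul(Pow(Add(9, 9), Rational(1, 2)), 9), Rational(19, 4)), 102) = Add(Mul(Mul(Pow(18, Rational(1, 2)), 9), Rational(19, 4)), 102) = Add(Mul(Mul(Mul(3, Pow(2, Rational(1, 2))), 9), Rational(19, 4)), 102) = Add(Mul(Mul(27, Pow(2, Rational(1, 2))), Rational(19, 4)), 102) = Add(Mul(Rational(513, 4), Pow(2, Rational(1, 2))), 102) = Add(102, Mul(Rational(513, 4), Pow(2, Rational(1, 2))))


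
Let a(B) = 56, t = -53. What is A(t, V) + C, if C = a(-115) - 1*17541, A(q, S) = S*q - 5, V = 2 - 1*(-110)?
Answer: -23426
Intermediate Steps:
V = 112 (V = 2 + 110 = 112)
A(q, S) = -5 + S*q
C = -17485 (C = 56 - 1*17541 = 56 - 17541 = -17485)
A(t, V) + C = (-5 + 112*(-53)) - 17485 = (-5 - 5936) - 17485 = -5941 - 17485 = -23426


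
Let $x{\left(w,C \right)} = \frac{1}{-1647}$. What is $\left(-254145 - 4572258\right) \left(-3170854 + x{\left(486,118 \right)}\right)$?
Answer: $\frac{2800598924779913}{183} \approx 1.5304 \cdot 10^{13}$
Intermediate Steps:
$x{\left(w,C \right)} = - \frac{1}{1647}$
$\left(-254145 - 4572258\right) \left(-3170854 + x{\left(486,118 \right)}\right) = \left(-254145 - 4572258\right) \left(-3170854 - \frac{1}{1647}\right) = \left(-4826403\right) \left(- \frac{5222396539}{1647}\right) = \frac{2800598924779913}{183}$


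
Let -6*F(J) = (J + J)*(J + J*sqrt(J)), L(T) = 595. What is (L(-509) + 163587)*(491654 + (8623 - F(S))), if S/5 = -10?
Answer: 246819890242/3 + 2052275000*I*sqrt(2)/3 ≈ 8.2273e+10 + 9.6745e+8*I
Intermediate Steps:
S = -50 (S = 5*(-10) = -50)
F(J) = -J*(J + J**(3/2))/3 (F(J) = -(J + J)*(J + J*sqrt(J))/6 = -2*J*(J + J**(3/2))/6 = -J*(J + J**(3/2))/3)
(L(-509) + 163587)*(491654 + (8623 - F(S))) = (595 + 163587)*(491654 + (8623 - (-1/3*(-50)**2 - 12500*I*sqrt(2)/3))) = 164182*(491654 + (8623 - (-1/3*2500 - 12500*I*sqrt(2)/3))) = 164182*(491654 + (8623 - (-2500/3 - 12500*I*sqrt(2)/3))) = 164182*(491654 + (8623 + (2500/3 + 12500*I*sqrt(2)/3))) = 164182*(491654 + (28369/3 + 12500*I*sqrt(2)/3)) = 164182*(1503331/3 + 12500*I*sqrt(2)/3) = 246819890242/3 + 2052275000*I*sqrt(2)/3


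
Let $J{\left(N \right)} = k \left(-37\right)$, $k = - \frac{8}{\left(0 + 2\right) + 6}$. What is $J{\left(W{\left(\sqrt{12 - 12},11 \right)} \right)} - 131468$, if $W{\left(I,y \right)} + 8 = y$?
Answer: $-131431$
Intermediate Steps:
$W{\left(I,y \right)} = -8 + y$
$k = -1$ ($k = - \frac{8}{2 + 6} = - \frac{8}{8} = \left(-8\right) \frac{1}{8} = -1$)
$J{\left(N \right)} = 37$ ($J{\left(N \right)} = \left(-1\right) \left(-37\right) = 37$)
$J{\left(W{\left(\sqrt{12 - 12},11 \right)} \right)} - 131468 = 37 - 131468 = -131431$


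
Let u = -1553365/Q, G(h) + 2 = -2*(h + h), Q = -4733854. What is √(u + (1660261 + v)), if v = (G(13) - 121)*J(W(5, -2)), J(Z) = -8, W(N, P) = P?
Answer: √37236789654012276586/4733854 ≈ 1289.1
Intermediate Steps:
G(h) = -2 - 4*h (G(h) = -2 - 2*(h + h) = -2 - 4*h)
v = 1400 (v = ((-2 - 4*13) - 121)*(-8) = ((-2 - 52) - 121)*(-8) = (-54 - 121)*(-8) = -175*(-8) = 1400)
u = 1553365/4733854 (u = -1553365/(-4733854) = -1553365*(-1/4733854) = 1553365/4733854 ≈ 0.32814)
√(u + (1660261 + v)) = √(1553365/4733854 + (1660261 + 1400)) = √(1553365/4733854 + 1661661) = √(7866062124859/4733854) = √37236789654012276586/4733854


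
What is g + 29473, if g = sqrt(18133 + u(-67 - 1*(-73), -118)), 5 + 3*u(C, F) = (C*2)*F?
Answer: 29473 + sqrt(158934)/3 ≈ 29606.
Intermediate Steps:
u(C, F) = -5/3 + 2*C*F/3 (u(C, F) = -5/3 + ((C*2)*F)/3 = -5/3 + ((2*C)*F)/3 = -5/3 + (2*C*F)/3 = -5/3 + 2*C*F/3)
g = sqrt(158934)/3 (g = sqrt(18133 + (-5/3 + (2/3)*(-67 - 1*(-73))*(-118))) = sqrt(18133 + (-5/3 + (2/3)*(-67 + 73)*(-118))) = sqrt(18133 + (-5/3 + (2/3)*6*(-118))) = sqrt(18133 + (-5/3 - 472)) = sqrt(18133 - 1421/3) = sqrt(52978/3) = sqrt(158934)/3 ≈ 132.89)
g + 29473 = sqrt(158934)/3 + 29473 = 29473 + sqrt(158934)/3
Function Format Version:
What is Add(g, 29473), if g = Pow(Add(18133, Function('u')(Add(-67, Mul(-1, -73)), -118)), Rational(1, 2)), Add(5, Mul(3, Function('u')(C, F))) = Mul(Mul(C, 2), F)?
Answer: Add(29473, Mul(Rational(1, 3), Pow(158934, Rational(1, 2)))) ≈ 29606.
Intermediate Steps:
Function('u')(C, F) = Add(Rational(-5, 3), Mul(Rational(2, 3), C, F)) (Function('u')(C, F) = Add(Rational(-5, 3), Mul(Rational(1, 3), Mul(Mul(C, 2), F))) = Add(Rational(-5, 3), Mul(Rational(1, 3), Mul(Mul(2, C), F))) = Add(Rational(-5, 3), Mul(Rational(1, 3), Mul(2, C, F))) = Add(Rational(-5, 3), Mul(Rational(2, 3), C, F)))
g = Mul(Rational(1, 3), Pow(158934, Rational(1, 2))) (g = Pow(Add(18133, Add(Rational(-5, 3), Mul(Rational(2, 3), Add(-67, Mul(-1, -73)), -118))), Rational(1, 2)) = Pow(Add(18133, Add(Rational(-5, 3), Mul(Rational(2, 3), Add(-67, 73), -118))), Rational(1, 2)) = Pow(Add(18133, Add(Rational(-5, 3), Mul(Rational(2, 3), 6, -118))), Rational(1, 2)) = Pow(Add(18133, Add(Rational(-5, 3), -472)), Rational(1, 2)) = Pow(Add(18133, Rational(-1421, 3)), Rational(1, 2)) = Pow(Rational(52978, 3), Rational(1, 2)) = Mul(Rational(1, 3), Pow(158934, Rational(1, 2))) ≈ 132.89)
Add(g, 29473) = Add(Mul(Rational(1, 3), Pow(158934, Rational(1, 2))), 29473) = Add(29473, Mul(Rational(1, 3), Pow(158934, Rational(1, 2))))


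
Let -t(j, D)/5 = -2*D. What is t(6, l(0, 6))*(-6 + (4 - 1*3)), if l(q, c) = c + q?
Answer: -300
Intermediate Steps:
t(j, D) = 10*D (t(j, D) = -(-10)*D = 10*D)
t(6, l(0, 6))*(-6 + (4 - 1*3)) = (10*(6 + 0))*(-6 + (4 - 1*3)) = (10*6)*(-6 + (4 - 3)) = 60*(-6 + 1) = 60*(-5) = -300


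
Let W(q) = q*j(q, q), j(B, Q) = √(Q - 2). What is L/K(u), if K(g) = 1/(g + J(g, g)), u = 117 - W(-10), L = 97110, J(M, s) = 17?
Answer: 13012740 + 1942200*I*√3 ≈ 1.3013e+7 + 3.364e+6*I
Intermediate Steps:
j(B, Q) = √(-2 + Q)
W(q) = q*√(-2 + q)
u = 117 + 20*I*√3 (u = 117 - (-10)*√(-2 - 10) = 117 - (-10)*√(-12) = 117 - (-10)*2*I*√3 = 117 - (-20)*I*√3 = 117 + 20*I*√3 ≈ 117.0 + 34.641*I)
K(g) = 1/(17 + g) (K(g) = 1/(g + 17) = 1/(17 + g))
L/K(u) = 97110/(1/(17 + (117 + 20*I*√3))) = 97110/(1/(134 + 20*I*√3)) = 97110*(134 + 20*I*√3) = 13012740 + 1942200*I*√3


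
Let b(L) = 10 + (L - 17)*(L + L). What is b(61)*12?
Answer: 64536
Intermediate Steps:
b(L) = 10 + 2*L*(-17 + L) (b(L) = 10 + (-17 + L)*(2*L) = 10 + 2*L*(-17 + L))
b(61)*12 = (10 - 34*61 + 2*61²)*12 = (10 - 2074 + 2*3721)*12 = (10 - 2074 + 7442)*12 = 5378*12 = 64536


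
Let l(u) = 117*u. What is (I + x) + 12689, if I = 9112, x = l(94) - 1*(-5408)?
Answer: 38207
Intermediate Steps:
x = 16406 (x = 117*94 - 1*(-5408) = 10998 + 5408 = 16406)
(I + x) + 12689 = (9112 + 16406) + 12689 = 25518 + 12689 = 38207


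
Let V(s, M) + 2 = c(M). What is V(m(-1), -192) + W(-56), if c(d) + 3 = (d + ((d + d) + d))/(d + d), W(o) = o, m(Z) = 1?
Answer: -59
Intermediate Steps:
c(d) = -1 (c(d) = -3 + (d + ((d + d) + d))/(d + d) = -3 + (d + (2*d + d))/((2*d)) = -3 + (d + 3*d)*(1/(2*d)) = -3 + (4*d)*(1/(2*d)) = -3 + 2 = -1)
V(s, M) = -3 (V(s, M) = -2 - 1 = -3)
V(m(-1), -192) + W(-56) = -3 - 56 = -59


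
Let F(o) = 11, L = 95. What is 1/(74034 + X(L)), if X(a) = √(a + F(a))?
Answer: 37017/2740516525 - √106/5481033050 ≈ 1.3505e-5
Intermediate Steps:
X(a) = √(11 + a) (X(a) = √(a + 11) = √(11 + a))
1/(74034 + X(L)) = 1/(74034 + √(11 + 95)) = 1/(74034 + √106)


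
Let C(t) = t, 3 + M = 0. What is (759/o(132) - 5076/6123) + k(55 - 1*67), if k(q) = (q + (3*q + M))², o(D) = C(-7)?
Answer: 35599524/14287 ≈ 2491.7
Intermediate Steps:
M = -3 (M = -3 + 0 = -3)
o(D) = -7
k(q) = (-3 + 4*q)² (k(q) = (q + (3*q - 3))² = (q + (-3 + 3*q))² = (-3 + 4*q)²)
(759/o(132) - 5076/6123) + k(55 - 1*67) = (759/(-7) - 5076/6123) + (-3 + 4*(55 - 1*67))² = (759*(-⅐) - 5076*1/6123) + (-3 + 4*(55 - 67))² = (-759/7 - 1692/2041) + (-3 + 4*(-12))² = -1560963/14287 + (-3 - 48)² = -1560963/14287 + (-51)² = -1560963/14287 + 2601 = 35599524/14287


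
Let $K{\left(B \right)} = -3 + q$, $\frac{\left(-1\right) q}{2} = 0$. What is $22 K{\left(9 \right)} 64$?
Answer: $-4224$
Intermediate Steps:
$q = 0$ ($q = \left(-2\right) 0 = 0$)
$K{\left(B \right)} = -3$ ($K{\left(B \right)} = -3 + 0 = -3$)
$22 K{\left(9 \right)} 64 = 22 \left(-3\right) 64 = \left(-66\right) 64 = -4224$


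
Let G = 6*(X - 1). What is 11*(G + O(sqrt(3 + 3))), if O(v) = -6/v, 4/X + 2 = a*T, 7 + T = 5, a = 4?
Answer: -462/5 - 11*sqrt(6) ≈ -119.34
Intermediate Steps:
T = -2 (T = -7 + 5 = -2)
X = -2/5 (X = 4/(-2 + 4*(-2)) = 4/(-2 - 8) = 4/(-10) = 4*(-1/10) = -2/5 ≈ -0.40000)
G = -42/5 (G = 6*(-2/5 - 1) = 6*(-7/5) = -42/5 ≈ -8.4000)
11*(G + O(sqrt(3 + 3))) = 11*(-42/5 - 6/sqrt(3 + 3)) = 11*(-42/5 - 6*sqrt(6)/6) = 11*(-42/5 - sqrt(6)) = -462/5 - 11*sqrt(6)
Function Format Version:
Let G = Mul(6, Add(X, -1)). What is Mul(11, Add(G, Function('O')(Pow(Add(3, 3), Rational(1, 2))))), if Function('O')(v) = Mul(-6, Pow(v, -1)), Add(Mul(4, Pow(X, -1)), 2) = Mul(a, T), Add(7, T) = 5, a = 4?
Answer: Add(Rational(-462, 5), Mul(-11, Pow(6, Rational(1, 2)))) ≈ -119.34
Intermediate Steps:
T = -2 (T = Add(-7, 5) = -2)
X = Rational(-2, 5) (X = Mul(4, Pow(Add(-2, Mul(4, -2)), -1)) = Mul(4, Pow(Add(-2, -8), -1)) = Mul(4, Pow(-10, -1)) = Mul(4, Rational(-1, 10)) = Rational(-2, 5) ≈ -0.40000)
G = Rational(-42, 5) (G = Mul(6, Add(Rational(-2, 5), -1)) = Mul(6, Rational(-7, 5)) = Rational(-42, 5) ≈ -8.4000)
Mul(11, Add(G, Function('O')(Pow(Add(3, 3), Rational(1, 2))))) = Mul(11, Add(Rational(-42, 5), Mul(-6, Pow(Pow(Add(3, 3), Rational(1, 2)), -1)))) = Mul(11, Add(Rational(-42, 5), Mul(-6, Pow(Pow(6, Rational(1, 2)), -1)))) = Mul(11, Add(Rational(-42, 5), Mul(-6, Mul(Rational(1, 6), Pow(6, Rational(1, 2)))))) = Mul(11, Add(Rational(-42, 5), Mul(-1, Pow(6, Rational(1, 2))))) = Add(Rational(-462, 5), Mul(-11, Pow(6, Rational(1, 2))))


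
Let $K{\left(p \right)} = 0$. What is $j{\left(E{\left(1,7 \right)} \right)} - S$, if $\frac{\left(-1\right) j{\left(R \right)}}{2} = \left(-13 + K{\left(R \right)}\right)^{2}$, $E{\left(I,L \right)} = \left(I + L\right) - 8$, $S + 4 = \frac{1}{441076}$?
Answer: $- \frac{147319385}{441076} \approx -334.0$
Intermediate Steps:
$S = - \frac{1764303}{441076}$ ($S = -4 + \frac{1}{441076} = - \frac{1764303}{441076} \approx -4.0$)
$E{\left(I,L \right)} = -8 + I + L$
$j{\left(R \right)} = -338$ ($j{\left(R \right)} = - 2 \left(-13 + 0\right)^{2} = - 2 \left(-13\right)^{2} = \left(-2\right) 169 = -338$)
$j{\left(E{\left(1,7 \right)} \right)} - S = -338 - - \frac{1764303}{441076} = -338 + \frac{1764303}{441076} = - \frac{147319385}{441076}$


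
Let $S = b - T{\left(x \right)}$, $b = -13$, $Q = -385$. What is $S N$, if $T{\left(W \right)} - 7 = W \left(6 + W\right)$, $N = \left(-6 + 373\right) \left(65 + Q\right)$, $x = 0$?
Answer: $2348800$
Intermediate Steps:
$N = -117440$ ($N = \left(-6 + 373\right) \left(65 - 385\right) = 367 \left(-320\right) = -117440$)
$T{\left(W \right)} = 7 + W \left(6 + W\right)$
$S = -20$ ($S = -13 - \left(7 + 0^{2} + 6 \cdot 0\right) = -13 - \left(7 + 0 + 0\right) = -13 - 7 = -20$)
$S N = \left(-20\right) \left(-117440\right) = 2348800$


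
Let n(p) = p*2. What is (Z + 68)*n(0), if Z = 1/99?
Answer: 0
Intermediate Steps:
Z = 1/99 ≈ 0.010101
n(p) = 2*p
(Z + 68)*n(0) = (1/99 + 68)*(2*0) = (6733/99)*0 = 0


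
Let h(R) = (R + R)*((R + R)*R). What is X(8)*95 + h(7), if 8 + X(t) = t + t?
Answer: 2132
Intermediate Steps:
h(R) = 4*R³ (h(R) = (2*R)*((2*R)*R) = (2*R)*(2*R²) = 4*R³)
X(t) = -8 + 2*t (X(t) = -8 + (t + t) = -8 + 2*t)
X(8)*95 + h(7) = (-8 + 2*8)*95 + 4*7³ = (-8 + 16)*95 + 4*343 = 8*95 + 1372 = 760 + 1372 = 2132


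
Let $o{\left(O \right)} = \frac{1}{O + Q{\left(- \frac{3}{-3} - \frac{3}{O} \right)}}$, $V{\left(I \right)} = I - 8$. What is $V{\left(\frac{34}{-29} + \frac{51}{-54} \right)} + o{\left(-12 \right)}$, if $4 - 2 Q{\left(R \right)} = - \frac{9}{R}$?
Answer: $- \frac{85801}{8352} \approx -10.273$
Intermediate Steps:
$V{\left(I \right)} = -8 + I$
$Q{\left(R \right)} = 2 + \frac{9}{2 R}$ ($Q{\left(R \right)} = 2 - \frac{\left(-9\right) \frac{1}{R}}{2} = 2 + \frac{9}{2 R}$)
$o{\left(O \right)} = \frac{1}{2 + O + \frac{9}{2 \left(1 - \frac{3}{O}\right)}}$ ($o{\left(O \right)} = \frac{1}{O + \left(2 + \frac{9}{2 \left(- \frac{3}{-3} - \frac{3}{O}\right)}\right)} = \frac{1}{O + \left(2 + \frac{9}{2 \left(\left(-3\right) \left(- \frac{1}{3}\right) - \frac{3}{O}\right)}\right)} = \frac{1}{O + \left(2 + \frac{9}{2 \left(1 - \frac{3}{O}\right)}\right)} = \frac{1}{2 + O + \frac{9}{2 \left(1 - \frac{3}{O}\right)}}$)
$V{\left(\frac{34}{-29} + \frac{51}{-54} \right)} + o{\left(-12 \right)} = \left(-8 + \left(\frac{34}{-29} + \frac{51}{-54}\right)\right) + \frac{2 \left(-3 - 12\right)}{-12 + 2 \left(-12\right)^{2} + 7 \left(-12\right)} = \left(-8 + \left(34 \left(- \frac{1}{29}\right) + 51 \left(- \frac{1}{54}\right)\right)\right) + 2 \frac{1}{-12 + 2 \cdot 144 - 84} \left(-15\right) = \left(-8 - \frac{1105}{522}\right) + 2 \frac{1}{-12 + 288 - 84} \left(-15\right) = \left(-8 - \frac{1105}{522}\right) + 2 \cdot \frac{1}{192} \left(-15\right) = - \frac{5281}{522} + 2 \cdot \frac{1}{192} \left(-15\right) = - \frac{5281}{522} - \frac{5}{32} = - \frac{85801}{8352}$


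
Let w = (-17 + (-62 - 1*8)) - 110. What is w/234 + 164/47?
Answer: 29117/10998 ≈ 2.6475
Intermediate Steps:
w = -197 (w = (-17 + (-62 - 8)) - 110 = (-17 - 70) - 110 = -87 - 110 = -197)
w/234 + 164/47 = -197/234 + 164/47 = 29117/10998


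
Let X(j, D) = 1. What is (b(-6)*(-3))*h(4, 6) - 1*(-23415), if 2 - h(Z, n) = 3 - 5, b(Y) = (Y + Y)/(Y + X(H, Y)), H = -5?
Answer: 116931/5 ≈ 23386.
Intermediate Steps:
b(Y) = 2*Y/(1 + Y) (b(Y) = (Y + Y)/(Y + 1) = (2*Y)/(1 + Y) = 2*Y/(1 + Y))
h(Z, n) = 4 (h(Z, n) = 2 - (3 - 5) = 2 - 1*(-2) = 2 + 2 = 4)
(b(-6)*(-3))*h(4, 6) - 1*(-23415) = ((2*(-6)/(1 - 6))*(-3))*4 - 1*(-23415) = ((2*(-6)/(-5))*(-3))*4 + 23415 = ((2*(-6)*(-⅕))*(-3))*4 + 23415 = ((12/5)*(-3))*4 + 23415 = -36/5*4 + 23415 = -144/5 + 23415 = 116931/5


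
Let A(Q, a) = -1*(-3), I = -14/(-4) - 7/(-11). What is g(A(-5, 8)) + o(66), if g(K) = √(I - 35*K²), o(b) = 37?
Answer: 37 + I*√150458/22 ≈ 37.0 + 17.631*I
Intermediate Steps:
I = 91/22 (I = -14*(-¼) - 7*(-1/11) = 7/2 + 7/11 = 91/22 ≈ 4.1364)
A(Q, a) = 3
g(K) = √(91/22 - 35*K²)
g(A(-5, 8)) + o(66) = √(2002 - 16940*3²)/22 + 37 = √(2002 - 16940*9)/22 + 37 = √(2002 - 152460)/22 + 37 = √(-150458)/22 + 37 = (I*√150458)/22 + 37 = I*√150458/22 + 37 = 37 + I*√150458/22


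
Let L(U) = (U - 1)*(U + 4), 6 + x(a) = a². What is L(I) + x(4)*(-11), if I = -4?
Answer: -110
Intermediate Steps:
x(a) = -6 + a²
L(U) = (-1 + U)*(4 + U)
L(I) + x(4)*(-11) = (-4 + (-4)² + 3*(-4)) + (-6 + 4²)*(-11) = (-4 + 16 - 12) + (-6 + 16)*(-11) = 0 + 10*(-11) = 0 - 110 = -110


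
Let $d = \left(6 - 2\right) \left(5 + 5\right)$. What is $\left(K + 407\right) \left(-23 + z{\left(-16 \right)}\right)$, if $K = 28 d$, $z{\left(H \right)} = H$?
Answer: $-59553$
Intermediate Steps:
$d = 40$ ($d = 4 \cdot 10 = 40$)
$K = 1120$ ($K = 28 \cdot 40 = 1120$)
$\left(K + 407\right) \left(-23 + z{\left(-16 \right)}\right) = \left(1120 + 407\right) \left(-23 - 16\right) = 1527 \left(-39\right) = -59553$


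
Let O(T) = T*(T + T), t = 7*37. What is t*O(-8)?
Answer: 33152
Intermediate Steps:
t = 259
O(T) = 2*T**2 (O(T) = T*(2*T) = 2*T**2)
t*O(-8) = 259*(2*(-8)**2) = 259*(2*64) = 259*128 = 33152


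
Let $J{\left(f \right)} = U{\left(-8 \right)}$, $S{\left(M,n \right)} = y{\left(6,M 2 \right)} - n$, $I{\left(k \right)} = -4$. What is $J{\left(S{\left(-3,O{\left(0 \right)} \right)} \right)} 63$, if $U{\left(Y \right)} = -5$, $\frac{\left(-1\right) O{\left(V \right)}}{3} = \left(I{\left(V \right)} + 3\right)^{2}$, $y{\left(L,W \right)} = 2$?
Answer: $-315$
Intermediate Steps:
$O{\left(V \right)} = -3$ ($O{\left(V \right)} = - 3 \left(-4 + 3\right)^{2} = - 3 \left(-1\right)^{2} = \left(-3\right) 1 = -3$)
$S{\left(M,n \right)} = 2 - n$
$J{\left(f \right)} = -5$
$J{\left(S{\left(-3,O{\left(0 \right)} \right)} \right)} 63 = \left(-5\right) 63 = -315$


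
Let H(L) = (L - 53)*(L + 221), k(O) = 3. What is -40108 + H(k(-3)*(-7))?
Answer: -54908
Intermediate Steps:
H(L) = (-53 + L)*(221 + L)
-40108 + H(k(-3)*(-7)) = -40108 + (-11713 + (3*(-7))² + 168*(3*(-7))) = -40108 + (-11713 + (-21)² + 168*(-21)) = -40108 + (-11713 + 441 - 3528) = -40108 - 14800 = -54908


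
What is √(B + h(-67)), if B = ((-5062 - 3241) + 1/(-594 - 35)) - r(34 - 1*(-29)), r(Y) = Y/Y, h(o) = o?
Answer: 12*I*√22999385/629 ≈ 91.493*I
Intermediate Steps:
r(Y) = 1
B = -5223217/629 (B = ((-5062 - 3241) + 1/(-594 - 35)) - 1*1 = (-8303 + 1/(-629)) - 1 = (-8303 - 1/629) - 1 = -5222588/629 - 1 = -5223217/629 ≈ -8304.0)
√(B + h(-67)) = √(-5223217/629 - 67) = √(-5265360/629) = 12*I*√22999385/629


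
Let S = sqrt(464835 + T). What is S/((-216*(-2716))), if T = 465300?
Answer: sqrt(930135)/586656 ≈ 0.0016440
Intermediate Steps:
S = sqrt(930135) (S = sqrt(464835 + 465300) = sqrt(930135) ≈ 964.44)
S/((-216*(-2716))) = sqrt(930135)/((-216*(-2716))) = sqrt(930135)/586656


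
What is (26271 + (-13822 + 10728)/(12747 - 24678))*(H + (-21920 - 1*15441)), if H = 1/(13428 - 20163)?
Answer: -15774072280182944/16071057 ≈ -9.8152e+8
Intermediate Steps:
H = -1/6735 (H = 1/(-6735) = -1/6735 ≈ -0.00014848)
(26271 + (-13822 + 10728)/(12747 - 24678))*(H + (-21920 - 1*15441)) = (26271 + (-13822 + 10728)/(12747 - 24678))*(-1/6735 + (-21920 - 1*15441)) = (26271 - 3094/(-11931))*(-1/6735 + (-21920 - 15441)) = (26271 - 3094*(-1/11931))*(-1/6735 - 37361) = (26271 + 3094/11931)*(-251626336/6735) = (313442395/11931)*(-251626336/6735) = -15774072280182944/16071057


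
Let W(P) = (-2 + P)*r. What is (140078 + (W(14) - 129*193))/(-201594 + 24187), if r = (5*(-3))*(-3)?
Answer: -115721/177407 ≈ -0.65229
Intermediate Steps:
r = 45 (r = -15*(-3) = 45)
W(P) = -90 + 45*P (W(P) = (-2 + P)*45 = -90 + 45*P)
(140078 + (W(14) - 129*193))/(-201594 + 24187) = (140078 + ((-90 + 45*14) - 129*193))/(-201594 + 24187) = (140078 + ((-90 + 630) - 24897))/(-177407) = (140078 + (540 - 24897))*(-1/177407) = (140078 - 24357)*(-1/177407) = 115721*(-1/177407) = -115721/177407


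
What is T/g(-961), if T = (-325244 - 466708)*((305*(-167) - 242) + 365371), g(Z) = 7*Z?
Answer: 35546652384/961 ≈ 3.6989e+7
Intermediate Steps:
T = -248826566688 (T = -791952*((-50935 - 242) + 365371) = -791952*(-51177 + 365371) = -791952*314194 = -248826566688)
T/g(-961) = -248826566688/(7*(-961)) = -248826566688/(-6727) = -248826566688*(-1/6727) = 35546652384/961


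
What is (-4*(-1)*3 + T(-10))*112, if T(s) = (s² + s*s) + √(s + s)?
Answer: 23744 + 224*I*√5 ≈ 23744.0 + 500.88*I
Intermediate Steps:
T(s) = 2*s² + √2*√s (T(s) = (s² + s²) + √(2*s) = 2*s² + √2*√s)
(-4*(-1)*3 + T(-10))*112 = (-4*(-1)*3 + (2*(-10)² + √2*√(-10)))*112 = (4*3 + (2*100 + √2*(I*√10)))*112 = (12 + (200 + 2*I*√5))*112 = (212 + 2*I*√5)*112 = 23744 + 224*I*√5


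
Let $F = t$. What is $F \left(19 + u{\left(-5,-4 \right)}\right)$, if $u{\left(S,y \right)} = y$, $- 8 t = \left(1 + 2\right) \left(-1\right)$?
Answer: $\frac{45}{8} \approx 5.625$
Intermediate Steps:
$t = \frac{3}{8}$ ($t = - \frac{\left(1 + 2\right) \left(-1\right)}{8} = - \frac{3 \left(-1\right)}{8} = \left(- \frac{1}{8}\right) \left(-3\right) = \frac{3}{8} \approx 0.375$)
$F = \frac{3}{8} \approx 0.375$
$F \left(19 + u{\left(-5,-4 \right)}\right) = \frac{3 \left(19 - 4\right)}{8} = \frac{3}{8} \cdot 15 = \frac{45}{8}$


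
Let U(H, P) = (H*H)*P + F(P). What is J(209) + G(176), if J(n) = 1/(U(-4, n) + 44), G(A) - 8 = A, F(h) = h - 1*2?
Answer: 661481/3595 ≈ 184.00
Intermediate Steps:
F(h) = -2 + h (F(h) = h - 2 = -2 + h)
G(A) = 8 + A
U(H, P) = -2 + P + P*H**2 (U(H, P) = (H*H)*P + (-2 + P) = H**2*P + (-2 + P) = P*H**2 + (-2 + P) = -2 + P + P*H**2)
J(n) = 1/(42 + 17*n) (J(n) = 1/((-2 + n + n*(-4)**2) + 44) = 1/((-2 + n + n*16) + 44) = 1/((-2 + n + 16*n) + 44) = 1/((-2 + 17*n) + 44) = 1/(42 + 17*n))
J(209) + G(176) = 1/(42 + 17*209) + (8 + 176) = 1/(42 + 3553) + 184 = 1/3595 + 184 = 661481/3595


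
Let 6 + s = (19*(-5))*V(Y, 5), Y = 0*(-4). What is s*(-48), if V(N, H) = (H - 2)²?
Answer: 41328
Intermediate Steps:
Y = 0
V(N, H) = (-2 + H)²
s = -861 (s = -6 + (19*(-5))*(-2 + 5)² = -6 - 95*3² = -6 - 95*9 = -6 - 855 = -861)
s*(-48) = -861*(-48) = 41328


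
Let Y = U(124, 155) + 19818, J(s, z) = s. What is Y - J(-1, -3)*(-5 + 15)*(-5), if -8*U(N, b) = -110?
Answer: 79127/4 ≈ 19782.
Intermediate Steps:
U(N, b) = 55/4 (U(N, b) = -⅛*(-110) = 55/4)
Y = 79327/4 (Y = 55/4 + 19818 = 79327/4 ≈ 19832.)
Y - J(-1, -3)*(-5 + 15)*(-5) = 79327/4 - (-1)*(-5 + 15)*(-5) = 79327/4 - (-1)*10*(-5) = 79327/4 - (-1)*(-50) = 79327/4 - 1*50 = 79327/4 - 50 = 79127/4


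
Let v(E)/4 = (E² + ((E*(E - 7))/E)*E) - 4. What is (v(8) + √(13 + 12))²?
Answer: 76729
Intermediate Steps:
v(E) = -16 + 4*E² + 4*E*(-7 + E) (v(E) = 4*((E² + ((E*(E - 7))/E)*E) - 4) = 4*((E² + ((E*(-7 + E))/E)*E) - 4) = 4*((E² + (-7 + E)*E) - 4) = 4*((E² + E*(-7 + E)) - 4) = 4*(-4 + E² + E*(-7 + E)) = -16 + 4*E² + 4*E*(-7 + E))
(v(8) + √(13 + 12))² = ((-16 - 28*8 + 8*8²) + √(13 + 12))² = ((-16 - 224 + 8*64) + √25)² = ((-16 - 224 + 512) + 5)² = (272 + 5)² = 277² = 76729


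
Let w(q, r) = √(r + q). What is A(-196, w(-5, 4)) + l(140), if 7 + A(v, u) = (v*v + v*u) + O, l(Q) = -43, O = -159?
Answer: 38207 - 196*I ≈ 38207.0 - 196.0*I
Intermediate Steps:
w(q, r) = √(q + r)
A(v, u) = -166 + v² + u*v (A(v, u) = -7 + ((v*v + v*u) - 159) = -7 + ((v² + u*v) - 159) = -7 + (-159 + v² + u*v) = -166 + v² + u*v)
A(-196, w(-5, 4)) + l(140) = (-166 + (-196)² + √(-5 + 4)*(-196)) - 43 = (-166 + 38416 + √(-1)*(-196)) - 43 = (-166 + 38416 + I*(-196)) - 43 = (-166 + 38416 - 196*I) - 43 = (38250 - 196*I) - 43 = 38207 - 196*I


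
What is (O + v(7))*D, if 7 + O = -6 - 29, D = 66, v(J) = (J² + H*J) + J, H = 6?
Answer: 3696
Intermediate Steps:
v(J) = J² + 7*J (v(J) = (J² + 6*J) + J = J² + 7*J)
O = -42 (O = -7 + (-6 - 29) = -7 - 35 = -42)
(O + v(7))*D = (-42 + 7*(7 + 7))*66 = (-42 + 7*14)*66 = (-42 + 98)*66 = 56*66 = 3696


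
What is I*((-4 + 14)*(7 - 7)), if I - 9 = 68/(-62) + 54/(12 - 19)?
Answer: 0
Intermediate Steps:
I = 41/217 (I = 9 + (68/(-62) + 54/(12 - 19)) = 9 + (68*(-1/62) + 54/(-7)) = 9 + (-34/31 + 54*(-1/7)) = 9 + (-34/31 - 54/7) = 9 - 1912/217 = 41/217 ≈ 0.18894)
I*((-4 + 14)*(7 - 7)) = 41*((-4 + 14)*(7 - 7))/217 = 41*(10*0)/217 = (41/217)*0 = 0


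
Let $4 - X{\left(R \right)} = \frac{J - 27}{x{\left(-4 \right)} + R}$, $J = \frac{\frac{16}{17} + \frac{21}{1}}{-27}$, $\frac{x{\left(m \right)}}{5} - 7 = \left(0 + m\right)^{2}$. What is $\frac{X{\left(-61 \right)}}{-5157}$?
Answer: $- \frac{55955}{63910701} \approx -0.00087552$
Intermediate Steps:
$x{\left(m \right)} = 35 + 5 m^{2}$ ($x{\left(m \right)} = 35 + 5 \left(0 + m\right)^{2} = 35 + 5 m^{2}$)
$J = - \frac{373}{459}$ ($J = \left(16 \cdot \frac{1}{17} + 21 \cdot 1\right) \left(- \frac{1}{27}\right) = \left(\frac{16}{17} + 21\right) \left(- \frac{1}{27}\right) = \frac{373}{17} \left(- \frac{1}{27}\right) = - \frac{373}{459} \approx -0.81264$)
$X{\left(R \right)} = 4 + \frac{12766}{459 \left(115 + R\right)}$ ($X{\left(R \right)} = 4 - \frac{- \frac{373}{459} - 27}{\left(35 + 5 \left(-4\right)^{2}\right) + R} = 4 - - \frac{12766}{459 \left(\left(35 + 5 \cdot 16\right) + R\right)} = 4 - - \frac{12766}{459 \left(\left(35 + 80\right) + R\right)} = 4 - - \frac{12766}{459 \left(115 + R\right)} = 4 + \frac{12766}{459 \left(115 + R\right)}$)
$\frac{X{\left(-61 \right)}}{-5157} = \frac{\frac{2}{459} \frac{1}{115 - 61} \left(111953 + 918 \left(-61\right)\right)}{-5157} = \frac{2 \left(111953 - 55998\right)}{459 \cdot 54} \left(- \frac{1}{5157}\right) = \frac{2}{459} \cdot \frac{1}{54} \cdot 55955 \left(- \frac{1}{5157}\right) = \frac{55955}{12393} \left(- \frac{1}{5157}\right) = - \frac{55955}{63910701}$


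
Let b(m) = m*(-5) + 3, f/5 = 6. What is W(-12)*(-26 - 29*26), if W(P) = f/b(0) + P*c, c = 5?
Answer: 39000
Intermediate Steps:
f = 30 (f = 5*6 = 30)
b(m) = 3 - 5*m (b(m) = -5*m + 3 = 3 - 5*m)
W(P) = 10 + 5*P (W(P) = 30/(3 - 5*0) + P*5 = 30/(3 + 0) + 5*P = 30/3 + 5*P = 30*(1/3) + 5*P = 10 + 5*P)
W(-12)*(-26 - 29*26) = (10 + 5*(-12))*(-26 - 29*26) = (10 - 60)*(-26 - 754) = -50*(-780) = 39000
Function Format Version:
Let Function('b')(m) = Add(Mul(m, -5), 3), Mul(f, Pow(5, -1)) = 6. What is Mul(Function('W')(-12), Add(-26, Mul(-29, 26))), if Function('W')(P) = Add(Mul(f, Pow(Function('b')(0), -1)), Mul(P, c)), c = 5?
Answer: 39000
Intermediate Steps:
f = 30 (f = Mul(5, 6) = 30)
Function('b')(m) = Add(3, Mul(-5, m)) (Function('b')(m) = Add(Mul(-5, m), 3) = Add(3, Mul(-5, m)))
Function('W')(P) = Add(10, Mul(5, P)) (Function('W')(P) = Add(Mul(30, Pow(Add(3, Mul(-5, 0)), -1)), Mul(P, 5)) = Add(Mul(30, Pow(Add(3, 0), -1)), Mul(5, P)) = Add(Mul(30, Pow(3, -1)), Mul(5, P)) = Add(Mul(30, Rational(1, 3)), Mul(5, P)) = Add(10, Mul(5, P)))
Mul(Function('W')(-12), Add(-26, Mul(-29, 26))) = Mul(Add(10, Mul(5, -12)), Add(-26, Mul(-29, 26))) = Mul(Add(10, -60), Add(-26, -754)) = Mul(-50, -780) = 39000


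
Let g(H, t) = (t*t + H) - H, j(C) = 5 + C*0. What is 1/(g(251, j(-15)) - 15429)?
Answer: -1/15404 ≈ -6.4918e-5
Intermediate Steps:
j(C) = 5 (j(C) = 5 + 0 = 5)
g(H, t) = t² (g(H, t) = (t² + H) - H = (H + t²) - H = t²)
1/(g(251, j(-15)) - 15429) = 1/(5² - 15429) = 1/(25 - 15429) = 1/(-15404) = -1/15404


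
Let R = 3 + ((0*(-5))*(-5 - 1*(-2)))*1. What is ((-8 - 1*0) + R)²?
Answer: 25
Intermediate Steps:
R = 3 (R = 3 + (0*(-5 + 2))*1 = 3 + (0*(-3))*1 = 3 + 0*1 = 3 + 0 = 3)
((-8 - 1*0) + R)² = ((-8 - 1*0) + 3)² = ((-8 + 0) + 3)² = (-8 + 3)² = (-5)² = 25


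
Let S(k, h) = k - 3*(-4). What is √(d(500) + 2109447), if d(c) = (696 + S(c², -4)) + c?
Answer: 3*√262295 ≈ 1536.4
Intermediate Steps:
S(k, h) = 12 + k (S(k, h) = k + 12 = 12 + k)
d(c) = 708 + c + c² (d(c) = (696 + (12 + c²)) + c = (708 + c²) + c = 708 + c + c²)
√(d(500) + 2109447) = √((708 + 500 + 500²) + 2109447) = √((708 + 500 + 250000) + 2109447) = √(251208 + 2109447) = √2360655 = 3*√262295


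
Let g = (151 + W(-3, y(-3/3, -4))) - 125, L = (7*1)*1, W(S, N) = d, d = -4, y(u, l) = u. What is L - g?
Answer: -15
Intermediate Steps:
W(S, N) = -4
L = 7 (L = 7*1 = 7)
g = 22 (g = (151 - 4) - 125 = 147 - 125 = 22)
L - g = 7 - 1*22 = 7 - 22 = -15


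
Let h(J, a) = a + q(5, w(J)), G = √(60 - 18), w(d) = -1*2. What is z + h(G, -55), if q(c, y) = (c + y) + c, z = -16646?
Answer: -16693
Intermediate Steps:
w(d) = -2
q(c, y) = y + 2*c
G = √42 ≈ 6.4807
h(J, a) = 8 + a (h(J, a) = a + (-2 + 2*5) = a + (-2 + 10) = a + 8 = 8 + a)
z + h(G, -55) = -16646 + (8 - 55) = -16646 - 47 = -16693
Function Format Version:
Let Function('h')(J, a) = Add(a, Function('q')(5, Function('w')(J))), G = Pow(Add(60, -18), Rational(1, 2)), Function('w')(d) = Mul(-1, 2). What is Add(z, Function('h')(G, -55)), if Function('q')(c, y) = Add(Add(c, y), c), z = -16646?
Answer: -16693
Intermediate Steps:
Function('w')(d) = -2
Function('q')(c, y) = Add(y, Mul(2, c))
G = Pow(42, Rational(1, 2)) ≈ 6.4807
Function('h')(J, a) = Add(8, a) (Function('h')(J, a) = Add(a, Add(-2, Mul(2, 5))) = Add(a, Add(-2, 10)) = Add(a, 8) = Add(8, a))
Add(z, Function('h')(G, -55)) = Add(-16646, Add(8, -55)) = Add(-16646, -47) = -16693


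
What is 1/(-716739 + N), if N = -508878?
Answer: -1/1225617 ≈ -8.1592e-7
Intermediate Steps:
1/(-716739 + N) = 1/(-716739 - 508878) = 1/(-1225617) = -1/1225617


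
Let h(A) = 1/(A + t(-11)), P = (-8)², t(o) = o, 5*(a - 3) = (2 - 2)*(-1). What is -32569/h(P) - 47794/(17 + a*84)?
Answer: -464384027/269 ≈ -1.7263e+6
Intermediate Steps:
a = 3 (a = 3 + ((2 - 2)*(-1))/5 = 3 + (0*(-1))/5 = 3 + (⅕)*0 = 3 + 0 = 3)
P = 64
h(A) = 1/(-11 + A) (h(A) = 1/(A - 11) = 1/(-11 + A))
-32569/h(P) - 47794/(17 + a*84) = -32569/(1/(-11 + 64)) - 47794/(17 + 3*84) = -32569/(1/53) - 47794/(17 + 252) = -32569/1/53 - 47794/269 = -32569*53 - 47794*1/269 = -1726157 - 47794/269 = -464384027/269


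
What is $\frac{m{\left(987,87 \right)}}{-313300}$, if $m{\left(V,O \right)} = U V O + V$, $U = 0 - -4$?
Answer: $- \frac{344463}{313300} \approx -1.0995$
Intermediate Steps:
$U = 4$ ($U = 0 + 4 = 4$)
$m{\left(V,O \right)} = V + 4 O V$ ($m{\left(V,O \right)} = 4 V O + V = 4 O V + V = V + 4 O V$)
$\frac{m{\left(987,87 \right)}}{-313300} = \frac{987 \left(1 + 4 \cdot 87\right)}{-313300} = 987 \left(1 + 348\right) \left(- \frac{1}{313300}\right) = 987 \cdot 349 \left(- \frac{1}{313300}\right) = 344463 \left(- \frac{1}{313300}\right) = - \frac{344463}{313300}$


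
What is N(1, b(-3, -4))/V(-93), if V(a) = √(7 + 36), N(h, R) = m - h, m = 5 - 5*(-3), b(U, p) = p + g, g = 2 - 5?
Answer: 19*√43/43 ≈ 2.8975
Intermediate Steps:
g = -3
b(U, p) = -3 + p (b(U, p) = p - 3 = -3 + p)
m = 20 (m = 5 + 15 = 20)
N(h, R) = 20 - h
V(a) = √43
N(1, b(-3, -4))/V(-93) = (20 - 1*1)/(√43) = (20 - 1)*(√43/43) = 19*(√43/43) = 19*√43/43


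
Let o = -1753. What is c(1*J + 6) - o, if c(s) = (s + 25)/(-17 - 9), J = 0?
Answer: 45547/26 ≈ 1751.8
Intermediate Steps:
c(s) = -25/26 - s/26 (c(s) = (25 + s)/(-26) = (25 + s)*(-1/26) = -25/26 - s/26)
c(1*J + 6) - o = (-25/26 - (1*0 + 6)/26) - 1*(-1753) = (-25/26 - (0 + 6)/26) + 1753 = (-25/26 - 1/26*6) + 1753 = (-25/26 - 3/13) + 1753 = -31/26 + 1753 = 45547/26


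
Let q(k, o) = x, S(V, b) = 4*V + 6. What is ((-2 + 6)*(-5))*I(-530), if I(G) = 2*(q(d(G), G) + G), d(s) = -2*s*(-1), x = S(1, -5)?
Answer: 20800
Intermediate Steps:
S(V, b) = 6 + 4*V
x = 10 (x = 6 + 4*1 = 6 + 4 = 10)
d(s) = 2*s
q(k, o) = 10
I(G) = 20 + 2*G (I(G) = 2*(10 + G) = 20 + 2*G)
((-2 + 6)*(-5))*I(-530) = ((-2 + 6)*(-5))*(20 + 2*(-530)) = (4*(-5))*(20 - 1060) = -20*(-1040) = 20800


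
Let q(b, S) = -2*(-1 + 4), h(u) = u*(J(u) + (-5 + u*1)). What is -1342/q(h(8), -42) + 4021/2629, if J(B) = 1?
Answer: 1776122/7887 ≈ 225.20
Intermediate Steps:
h(u) = u*(-4 + u) (h(u) = u*(1 + (-5 + u*1)) = u*(1 + (-5 + u)) = u*(-4 + u))
q(b, S) = -6 (q(b, S) = -2*3 = -6)
-1342/q(h(8), -42) + 4021/2629 = -1342/(-6) + 4021/2629 = -1342*(-⅙) + 4021*(1/2629) = 671/3 + 4021/2629 = 1776122/7887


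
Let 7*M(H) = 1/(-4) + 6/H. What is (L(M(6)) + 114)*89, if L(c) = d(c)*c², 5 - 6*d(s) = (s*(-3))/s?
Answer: 1988883/196 ≈ 10147.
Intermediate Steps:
d(s) = 4/3 (d(s) = ⅚ - s*(-3)/(6*s) = ⅚ - (-3*s)/(6*s) = ⅚ - ⅙*(-3) = ⅚ + ½ = 4/3)
M(H) = -1/28 + 6/(7*H) (M(H) = (1/(-4) + 6/H)/7 = (1*(-¼) + 6/H)/7 = (-¼ + 6/H)/7 = -1/28 + 6/(7*H))
L(c) = 4*c²/3
(L(M(6)) + 114)*89 = (4*((1/28)*(24 - 1*6)/6)²/3 + 114)*89 = (4*((1/28)*(⅙)*(24 - 6))²/3 + 114)*89 = (4*((1/28)*(⅙)*18)²/3 + 114)*89 = (4*(3/28)²/3 + 114)*89 = ((4/3)*(9/784) + 114)*89 = (3/196 + 114)*89 = (22347/196)*89 = 1988883/196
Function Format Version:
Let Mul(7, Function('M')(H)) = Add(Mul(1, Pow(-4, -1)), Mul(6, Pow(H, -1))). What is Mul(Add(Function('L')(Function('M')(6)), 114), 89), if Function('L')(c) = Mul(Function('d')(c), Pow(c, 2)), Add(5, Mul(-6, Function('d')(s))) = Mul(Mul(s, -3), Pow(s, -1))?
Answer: Rational(1988883, 196) ≈ 10147.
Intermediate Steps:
Function('d')(s) = Rational(4, 3) (Function('d')(s) = Add(Rational(5, 6), Mul(Rational(-1, 6), Mul(Mul(s, -3), Pow(s, -1)))) = Add(Rational(5, 6), Mul(Rational(-1, 6), Mul(Mul(-3, s), Pow(s, -1)))) = Add(Rational(5, 6), Mul(Rational(-1, 6), -3)) = Add(Rational(5, 6), Rational(1, 2)) = Rational(4, 3))
Function('M')(H) = Add(Rational(-1, 28), Mul(Rational(6, 7), Pow(H, -1))) (Function('M')(H) = Mul(Rational(1, 7), Add(Mul(1, Pow(-4, -1)), Mul(6, Pow(H, -1)))) = Mul(Rational(1, 7), Add(Mul(1, Rational(-1, 4)), Mul(6, Pow(H, -1)))) = Mul(Rational(1, 7), Add(Rational(-1, 4), Mul(6, Pow(H, -1)))) = Add(Rational(-1, 28), Mul(Rational(6, 7), Pow(H, -1))))
Function('L')(c) = Mul(Rational(4, 3), Pow(c, 2))
Mul(Add(Function('L')(Function('M')(6)), 114), 89) = Mul(Add(Mul(Rational(4, 3), Pow(Mul(Rational(1, 28), Pow(6, -1), Add(24, Mul(-1, 6))), 2)), 114), 89) = Mul(Add(Mul(Rational(4, 3), Pow(Mul(Rational(1, 28), Rational(1, 6), Add(24, -6)), 2)), 114), 89) = Mul(Add(Mul(Rational(4, 3), Pow(Mul(Rational(1, 28), Rational(1, 6), 18), 2)), 114), 89) = Mul(Add(Mul(Rational(4, 3), Pow(Rational(3, 28), 2)), 114), 89) = Mul(Add(Mul(Rational(4, 3), Rational(9, 784)), 114), 89) = Mul(Add(Rational(3, 196), 114), 89) = Mul(Rational(22347, 196), 89) = Rational(1988883, 196)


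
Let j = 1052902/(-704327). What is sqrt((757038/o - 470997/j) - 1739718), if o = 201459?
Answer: I*sqrt(7122192788968871142176229854)/70705528006 ≈ 1193.6*I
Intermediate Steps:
j = -1052902/704327 (j = 1052902*(-1/704327) = -1052902/704327 ≈ -1.4949)
sqrt((757038/o - 470997/j) - 1739718) = sqrt((757038/201459 - 470997/(-1052902/704327)) - 1739718) = sqrt((757038*(1/201459) - 470997*(-704327/1052902)) - 1739718) = sqrt((252346/67153 + 331735904019/1052902) - 1739718) = sqrt(22277326858195999/70705528006 - 1739718) = sqrt(-100730352913346309/70705528006) = I*sqrt(7122192788968871142176229854)/70705528006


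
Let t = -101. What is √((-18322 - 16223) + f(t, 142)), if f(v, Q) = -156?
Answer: I*√34701 ≈ 186.28*I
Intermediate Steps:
√((-18322 - 16223) + f(t, 142)) = √((-18322 - 16223) - 156) = √(-34545 - 156) = √(-34701) = I*√34701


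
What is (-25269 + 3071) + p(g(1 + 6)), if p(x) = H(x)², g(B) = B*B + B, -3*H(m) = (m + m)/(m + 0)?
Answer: -199778/9 ≈ -22198.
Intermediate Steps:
H(m) = -⅔ (H(m) = -(m + m)/(3*(m + 0)) = -2*m/(3*m) = -⅓*2 = -⅔)
g(B) = B + B² (g(B) = B² + B = B + B²)
p(x) = 4/9 (p(x) = (-⅔)² = 4/9)
(-25269 + 3071) + p(g(1 + 6)) = (-25269 + 3071) + 4/9 = -22198 + 4/9 = -199778/9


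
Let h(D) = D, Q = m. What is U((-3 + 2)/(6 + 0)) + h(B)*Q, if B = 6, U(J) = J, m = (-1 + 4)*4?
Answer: 431/6 ≈ 71.833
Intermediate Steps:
m = 12 (m = 3*4 = 12)
Q = 12
U((-3 + 2)/(6 + 0)) + h(B)*Q = (-3 + 2)/(6 + 0) + 6*12 = -1/6 + 72 = -1*⅙ + 72 = -⅙ + 72 = 431/6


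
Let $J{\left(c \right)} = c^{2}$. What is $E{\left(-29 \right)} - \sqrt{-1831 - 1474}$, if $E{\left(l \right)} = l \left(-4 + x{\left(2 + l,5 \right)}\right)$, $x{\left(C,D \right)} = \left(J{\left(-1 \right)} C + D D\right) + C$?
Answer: $957 - i \sqrt{3305} \approx 957.0 - 57.489 i$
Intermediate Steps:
$x{\left(C,D \right)} = D^{2} + 2 C$ ($x{\left(C,D \right)} = \left(\left(-1\right)^{2} C + D D\right) + C = \left(1 C + D^{2}\right) + C = \left(C + D^{2}\right) + C = D^{2} + 2 C$)
$E{\left(l \right)} = l \left(25 + 2 l\right)$ ($E{\left(l \right)} = l \left(-4 + \left(5^{2} + 2 \left(2 + l\right)\right)\right) = l \left(-4 + \left(25 + \left(4 + 2 l\right)\right)\right) = l \left(-4 + \left(29 + 2 l\right)\right) = l \left(25 + 2 l\right)$)
$E{\left(-29 \right)} - \sqrt{-1831 - 1474} = - 29 \left(25 + 2 \left(-29\right)\right) - \sqrt{-1831 - 1474} = - 29 \left(25 - 58\right) - \sqrt{-3305} = \left(-29\right) \left(-33\right) - i \sqrt{3305} = 957 - i \sqrt{3305}$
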